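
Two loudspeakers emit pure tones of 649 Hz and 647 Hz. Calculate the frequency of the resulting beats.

Beats arise from superposition of two nearby frequencies; the beat rate is |f₁ − f₂|.
|649 − 647| = 2 Hz.

2 Hz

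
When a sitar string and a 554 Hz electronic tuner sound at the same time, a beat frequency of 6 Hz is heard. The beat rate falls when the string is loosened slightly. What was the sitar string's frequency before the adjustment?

560 Hz

|f − 554| = 6, so the sitar string was at either 548 Hz or 560 Hz.
Reducing tension lowers a string's frequency; the adjustment lowers the sitar string's frequency.
The beat rate fell, so the adjustment moved the sitar string toward 554 Hz — it must have started above the reference.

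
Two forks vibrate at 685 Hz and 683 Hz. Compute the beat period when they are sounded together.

f_beat = |685 − 683| = 2 Hz.
Beat period T = 1 / f_beat = 1 / 2 s.

0.500 s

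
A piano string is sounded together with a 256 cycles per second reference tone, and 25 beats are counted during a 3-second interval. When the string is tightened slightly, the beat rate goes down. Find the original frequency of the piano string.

247.6667 Hz

Beat frequency = 25/3 = 8.3333 Hz.
|f − 256| = 8.3333, so the piano string was at either 247.6667 Hz or 264.3333 Hz.
Increasing tension raises a string's frequency; the adjustment raises the piano string's frequency.
The beat rate fell, so the adjustment moved the piano string toward 256 Hz — it must have started below the reference.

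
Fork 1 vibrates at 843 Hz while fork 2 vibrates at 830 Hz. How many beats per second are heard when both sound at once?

f_beat = |f₁ − f₂|.
|843 − 830| = 13 Hz.

13 Hz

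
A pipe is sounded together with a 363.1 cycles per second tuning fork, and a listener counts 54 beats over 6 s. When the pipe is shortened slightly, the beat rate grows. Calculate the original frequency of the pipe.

372.1 Hz

Beat frequency = 54/6 = 9 Hz.
|f − 363.1| = 9, so the pipe was at either 354.1 Hz or 372.1 Hz.
A shorter pipe has a higher fundamental; the adjustment raises the pipe's frequency.
The beat rate rose, so the adjustment moved the pipe further from 363.1 Hz — it was already above the reference.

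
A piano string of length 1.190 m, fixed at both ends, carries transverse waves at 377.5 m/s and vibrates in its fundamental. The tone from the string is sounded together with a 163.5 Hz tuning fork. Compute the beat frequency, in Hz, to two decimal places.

For a string fixed at both ends, f_n = n·v/(2L) = 1·377.5/(2·1.190) = 158.6134 Hz.
f_beat = |158.6134 − 163.5| = 4.89 Hz.

4.89 Hz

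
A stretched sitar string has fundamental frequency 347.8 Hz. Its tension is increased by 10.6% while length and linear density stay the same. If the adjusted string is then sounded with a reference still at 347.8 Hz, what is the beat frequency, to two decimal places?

17.97 Hz

For a string, f ∝ √T, so the new frequency is 347.8·√1.106 = 365.7692 Hz.
f_beat = |365.7692 − 347.8| = 17.97 Hz.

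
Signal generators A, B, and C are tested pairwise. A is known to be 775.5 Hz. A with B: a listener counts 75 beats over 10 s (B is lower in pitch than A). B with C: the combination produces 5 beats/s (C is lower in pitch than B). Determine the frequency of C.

A–B: Beat frequency = 75/10 = 7.5 Hz.
B is below A, so f_B = 775.5 − 7.5 = 768 Hz.
C is below B, so f_C = 768 − 5 = 763 Hz.

763 Hz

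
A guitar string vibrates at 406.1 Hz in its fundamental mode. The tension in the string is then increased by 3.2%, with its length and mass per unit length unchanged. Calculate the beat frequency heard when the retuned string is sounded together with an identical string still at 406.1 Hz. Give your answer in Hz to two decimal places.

6.45 Hz

For a string, f ∝ √T, so the new frequency is 406.1·√1.032 = 412.5464 Hz.
f_beat = |412.5464 − 406.1| = 6.45 Hz.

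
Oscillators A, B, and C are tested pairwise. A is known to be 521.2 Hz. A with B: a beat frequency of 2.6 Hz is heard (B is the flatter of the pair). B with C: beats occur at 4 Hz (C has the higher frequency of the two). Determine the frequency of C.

B is below A, so f_B = 521.2 − 2.6 = 518.6 Hz.
C is above B, so f_C = 518.6 + 4 = 522.6 Hz.

522.6 Hz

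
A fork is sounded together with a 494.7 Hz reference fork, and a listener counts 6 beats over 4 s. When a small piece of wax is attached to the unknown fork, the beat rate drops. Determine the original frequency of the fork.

Beat frequency = 6/4 = 1.5 Hz.
|f − 494.7| = 1.5, so the fork was at either 493.2 Hz or 496.2 Hz.
Loading a fork with wax lowers its frequency; the adjustment lowers the fork's frequency.
The beat rate fell, so the adjustment moved the fork toward 494.7 Hz — it must have started above the reference.

496.2 Hz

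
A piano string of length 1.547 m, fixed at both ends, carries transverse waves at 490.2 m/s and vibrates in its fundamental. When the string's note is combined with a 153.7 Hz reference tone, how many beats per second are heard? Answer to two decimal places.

For a string fixed at both ends, f_n = n·v/(2L) = 1·490.2/(2·1.547) = 158.4357 Hz.
f_beat = |158.4357 − 153.7| = 4.74 Hz.

4.74 Hz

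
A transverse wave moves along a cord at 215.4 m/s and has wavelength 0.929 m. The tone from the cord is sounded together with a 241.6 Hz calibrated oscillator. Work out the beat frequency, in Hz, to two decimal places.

Source frequency f = v/λ = 215.4/0.929 = 231.8622 Hz.
f_beat = |231.8622 − 241.6| = 9.74 Hz.

9.74 Hz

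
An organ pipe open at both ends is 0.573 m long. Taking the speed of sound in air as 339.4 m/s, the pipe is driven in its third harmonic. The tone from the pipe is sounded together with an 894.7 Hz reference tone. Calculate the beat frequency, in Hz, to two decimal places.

6.22 Hz

Open pipe: f_n = n·v/(2L) = 3·339.4/(2·0.573) = 888.4817 Hz.
f_beat = |888.4817 − 894.7| = 6.22 Hz.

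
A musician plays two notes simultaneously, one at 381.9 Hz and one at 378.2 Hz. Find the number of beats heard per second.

3.7 Hz

Beats arise from superposition of two nearby frequencies; the beat rate is |f₁ − f₂|.
|381.9 − 378.2| = 3.7 Hz.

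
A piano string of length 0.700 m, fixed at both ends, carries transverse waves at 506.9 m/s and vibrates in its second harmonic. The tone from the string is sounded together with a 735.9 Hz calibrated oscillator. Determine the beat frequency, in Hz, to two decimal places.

For a string fixed at both ends, f_n = n·v/(2L) = 2·506.9/(2·0.700) = 724.1429 Hz.
f_beat = |724.1429 − 735.9| = 11.76 Hz.

11.76 Hz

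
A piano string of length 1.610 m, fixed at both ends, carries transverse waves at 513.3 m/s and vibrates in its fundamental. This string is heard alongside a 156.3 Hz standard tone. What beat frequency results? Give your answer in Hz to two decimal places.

For a string fixed at both ends, f_n = n·v/(2L) = 1·513.3/(2·1.610) = 159.4099 Hz.
f_beat = |159.4099 − 156.3| = 3.11 Hz.

3.11 Hz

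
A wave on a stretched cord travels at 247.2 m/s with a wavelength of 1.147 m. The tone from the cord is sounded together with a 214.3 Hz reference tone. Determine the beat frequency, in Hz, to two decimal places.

1.22 Hz

Source frequency f = v/λ = 247.2/1.147 = 215.5187 Hz.
f_beat = |215.5187 − 214.3| = 1.22 Hz.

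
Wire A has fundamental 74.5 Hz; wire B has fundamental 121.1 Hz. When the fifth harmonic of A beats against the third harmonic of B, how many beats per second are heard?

Fifth harmonic of the first: 5·74.5 = 372.5 Hz.
Third harmonic of the second: 3·121.1 = 363.3 Hz.
f_beat = |372.5 − 363.3| = 9.2 Hz.

9.2 Hz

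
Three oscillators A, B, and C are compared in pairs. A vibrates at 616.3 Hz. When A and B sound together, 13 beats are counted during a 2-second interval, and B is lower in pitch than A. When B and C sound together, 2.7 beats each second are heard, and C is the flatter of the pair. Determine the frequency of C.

607.1 Hz

A–B: Beat frequency = 13/2 = 6.5 Hz.
B is below A, so f_B = 616.3 − 6.5 = 609.8 Hz.
C is below B, so f_C = 609.8 − 2.7 = 607.1 Hz.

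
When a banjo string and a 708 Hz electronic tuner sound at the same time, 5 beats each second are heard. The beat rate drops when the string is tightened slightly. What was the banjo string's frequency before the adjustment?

703 Hz

|f − 708| = 5, so the banjo string was at either 703 Hz or 713 Hz.
Increasing tension raises a string's frequency; the adjustment raises the banjo string's frequency.
The beat rate fell, so the adjustment moved the banjo string toward 708 Hz — it must have started below the reference.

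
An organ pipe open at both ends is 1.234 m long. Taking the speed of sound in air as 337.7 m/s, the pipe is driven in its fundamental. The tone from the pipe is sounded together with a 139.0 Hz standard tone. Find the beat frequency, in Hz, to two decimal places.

Open pipe: f_n = n·v/(2L) = 1·337.7/(2·1.234) = 136.8314 Hz.
f_beat = |136.8314 − 139.0| = 2.17 Hz.

2.17 Hz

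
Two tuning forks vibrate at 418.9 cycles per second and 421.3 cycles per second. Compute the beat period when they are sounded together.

f_beat = |418.9 − 421.3| = 2.4 Hz.
Beat period T = 1 / f_beat = 1 / 2.4 s.

0.417 s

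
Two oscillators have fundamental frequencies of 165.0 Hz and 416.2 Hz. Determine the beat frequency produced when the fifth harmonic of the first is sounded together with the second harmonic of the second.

7.4 Hz

Fifth harmonic of the first: 5·165.0 = 825.0 Hz.
Second harmonic of the second: 2·416.2 = 832.4 Hz.
f_beat = |825.0 − 832.4| = 7.4 Hz.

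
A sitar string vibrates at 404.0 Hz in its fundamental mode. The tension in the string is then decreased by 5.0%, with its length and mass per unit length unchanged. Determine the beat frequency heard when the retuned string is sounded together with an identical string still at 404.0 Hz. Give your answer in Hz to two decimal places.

10.23 Hz

For a string, f ∝ √T, so the new frequency is 404.0·√0.950 = 393.7705 Hz.
f_beat = |393.7705 − 404.0| = 10.23 Hz.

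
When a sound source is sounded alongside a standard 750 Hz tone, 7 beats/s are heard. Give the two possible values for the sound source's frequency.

|f − 750| = 7, so f = 750 ± 7.

743 Hz or 757 Hz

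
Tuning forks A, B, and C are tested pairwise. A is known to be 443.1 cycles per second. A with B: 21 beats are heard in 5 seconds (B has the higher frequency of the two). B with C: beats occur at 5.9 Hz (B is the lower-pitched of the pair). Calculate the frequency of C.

453.2 Hz

A–B: Beat frequency = 21/5 = 4.2 Hz.
B is above A, so f_B = 443.1 + 4.2 = 447.3 Hz.
C is above B, so f_C = 447.3 + 5.9 = 453.2 Hz.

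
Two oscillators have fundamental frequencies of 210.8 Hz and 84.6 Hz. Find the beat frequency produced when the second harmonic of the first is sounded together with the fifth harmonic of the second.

1.4 Hz

Second harmonic of the first: 2·210.8 = 421.6 Hz.
Fifth harmonic of the second: 5·84.6 = 423.0 Hz.
f_beat = |421.6 − 423.0| = 1.4 Hz.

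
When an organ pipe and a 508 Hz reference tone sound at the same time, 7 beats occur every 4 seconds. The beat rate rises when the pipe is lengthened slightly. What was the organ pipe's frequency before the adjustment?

506.25 Hz

Beat frequency = 7/4 = 1.75 Hz.
|f − 508| = 1.75, so the organ pipe was at either 506.25 Hz or 509.75 Hz.
A longer pipe has a lower fundamental; the adjustment lowers the organ pipe's frequency.
The beat rate rose, so the adjustment moved the organ pipe further from 508 Hz — it was already below the reference.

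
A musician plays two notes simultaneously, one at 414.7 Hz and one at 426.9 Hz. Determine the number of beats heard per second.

12.2 Hz

The beat frequency equals the magnitude of the frequency difference.
|414.7 − 426.9| = 12.2 Hz.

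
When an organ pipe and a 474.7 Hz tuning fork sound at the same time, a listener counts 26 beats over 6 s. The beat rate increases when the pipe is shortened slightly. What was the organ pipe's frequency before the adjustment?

479.0333 Hz

Beat frequency = 26/6 = 4.3333 Hz.
|f − 474.7| = 4.3333, so the organ pipe was at either 470.3667 Hz or 479.0333 Hz.
A shorter pipe has a higher fundamental; the adjustment raises the organ pipe's frequency.
The beat rate rose, so the adjustment moved the organ pipe further from 474.7 Hz — it was already above the reference.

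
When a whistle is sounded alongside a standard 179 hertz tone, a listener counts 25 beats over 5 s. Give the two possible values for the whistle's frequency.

174 Hz or 184 Hz

Beat frequency = 25/5 = 5 Hz.
|f − 179| = 5, so f = 179 ± 5.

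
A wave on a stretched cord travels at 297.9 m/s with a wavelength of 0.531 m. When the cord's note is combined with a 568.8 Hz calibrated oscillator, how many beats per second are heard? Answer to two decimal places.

7.78 Hz

Source frequency f = v/λ = 297.9/0.531 = 561.0169 Hz.
f_beat = |561.0169 − 568.8| = 7.78 Hz.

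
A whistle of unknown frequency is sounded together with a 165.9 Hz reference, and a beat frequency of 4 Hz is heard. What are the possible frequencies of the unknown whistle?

161.9 Hz or 169.9 Hz

|f − 165.9| = 4, so f = 165.9 ± 4.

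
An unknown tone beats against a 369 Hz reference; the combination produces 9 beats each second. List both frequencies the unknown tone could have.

360 Hz or 378 Hz

|f − 369| = 9, so f = 369 ± 9.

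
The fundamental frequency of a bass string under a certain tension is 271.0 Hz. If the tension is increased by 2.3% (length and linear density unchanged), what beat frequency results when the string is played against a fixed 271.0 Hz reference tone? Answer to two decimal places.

3.10 Hz

For a string, f ∝ √T, so the new frequency is 271.0·√1.023 = 274.0988 Hz.
f_beat = |274.0988 − 271.0| = 3.10 Hz.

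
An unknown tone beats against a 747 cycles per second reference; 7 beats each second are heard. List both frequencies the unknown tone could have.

740 Hz or 754 Hz

|f − 747| = 7, so f = 747 ± 7.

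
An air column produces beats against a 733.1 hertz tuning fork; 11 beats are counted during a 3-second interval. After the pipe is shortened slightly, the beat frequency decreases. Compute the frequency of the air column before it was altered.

729.4333 Hz

Beat frequency = 11/3 = 3.6667 Hz.
|f − 733.1| = 3.6667, so the air column was at either 729.4333 Hz or 736.7667 Hz.
A shorter pipe has a higher fundamental; the adjustment raises the air column's frequency.
The beat rate fell, so the adjustment moved the air column toward 733.1 Hz — it must have started below the reference.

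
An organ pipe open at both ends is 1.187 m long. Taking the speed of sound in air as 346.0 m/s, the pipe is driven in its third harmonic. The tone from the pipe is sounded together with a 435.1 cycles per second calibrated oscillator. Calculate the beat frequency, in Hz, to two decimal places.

2.14 Hz

Open pipe: f_n = n·v/(2L) = 3·346.0/(2·1.187) = 437.2367 Hz.
f_beat = |437.2367 − 435.1| = 2.14 Hz.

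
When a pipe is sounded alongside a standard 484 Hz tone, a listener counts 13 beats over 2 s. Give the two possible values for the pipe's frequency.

477.5 Hz or 490.5 Hz

Beat frequency = 13/2 = 6.5 Hz.
|f − 484| = 6.5, so f = 484 ± 6.5.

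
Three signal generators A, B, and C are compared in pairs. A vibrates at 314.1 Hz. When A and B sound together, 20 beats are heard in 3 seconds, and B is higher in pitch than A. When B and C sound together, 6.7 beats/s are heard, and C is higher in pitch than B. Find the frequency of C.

A–B: Beat frequency = 20/3 = 6.6667 Hz.
B is above A, so f_B = 314.1 + 6.6667 = 320.7667 Hz.
C is above B, so f_C = 320.7667 + 6.7 = 327.4667 Hz.

327.4667 Hz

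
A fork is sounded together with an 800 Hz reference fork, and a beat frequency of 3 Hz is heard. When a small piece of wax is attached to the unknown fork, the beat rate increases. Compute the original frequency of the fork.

|f − 800| = 3, so the fork was at either 797 Hz or 803 Hz.
Loading a fork with wax lowers its frequency; the adjustment lowers the fork's frequency.
The beat rate rose, so the adjustment moved the fork further from 800 Hz — it was already below the reference.

797 Hz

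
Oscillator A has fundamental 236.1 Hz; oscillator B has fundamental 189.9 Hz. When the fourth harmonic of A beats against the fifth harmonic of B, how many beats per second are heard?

5.1 Hz

Fourth harmonic of the first: 4·236.1 = 944.4 Hz.
Fifth harmonic of the second: 5·189.9 = 949.5 Hz.
f_beat = |944.4 − 949.5| = 5.1 Hz.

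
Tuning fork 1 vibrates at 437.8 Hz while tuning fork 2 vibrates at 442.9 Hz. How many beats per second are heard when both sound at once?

5.1 Hz

The beat frequency equals the magnitude of the frequency difference.
|437.8 − 442.9| = 5.1 Hz.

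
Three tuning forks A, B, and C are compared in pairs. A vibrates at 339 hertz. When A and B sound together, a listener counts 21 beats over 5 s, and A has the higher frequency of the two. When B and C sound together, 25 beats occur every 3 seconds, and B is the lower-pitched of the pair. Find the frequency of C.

343.1333 Hz

A–B: Beat frequency = 21/5 = 4.2 Hz.
B is below A, so f_B = 339 − 4.2 = 334.8 Hz.
B–C: Beat frequency = 25/3 = 8.3333 Hz.
C is above B, so f_C = 334.8 + 8.3333 = 343.1333 Hz.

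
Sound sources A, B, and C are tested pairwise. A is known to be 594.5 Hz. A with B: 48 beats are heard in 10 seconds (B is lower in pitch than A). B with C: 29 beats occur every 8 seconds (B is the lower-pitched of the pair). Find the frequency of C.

593.325 Hz

A–B: Beat frequency = 48/10 = 4.8 Hz.
B is below A, so f_B = 594.5 − 4.8 = 589.7 Hz.
B–C: Beat frequency = 29/8 = 3.625 Hz.
C is above B, so f_C = 589.7 + 3.625 = 593.325 Hz.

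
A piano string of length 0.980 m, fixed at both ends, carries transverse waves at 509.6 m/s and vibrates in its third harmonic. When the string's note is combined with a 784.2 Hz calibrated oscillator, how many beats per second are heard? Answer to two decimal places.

4.20 Hz

For a string fixed at both ends, f_n = n·v/(2L) = 3·509.6/(2·0.980) = 780.0000 Hz.
f_beat = |780.0000 − 784.2| = 4.20 Hz.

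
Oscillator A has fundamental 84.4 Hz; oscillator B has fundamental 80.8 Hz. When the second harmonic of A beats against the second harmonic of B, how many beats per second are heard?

7.2 Hz

Second harmonic of the first: 2·84.4 = 168.8 Hz.
Second harmonic of the second: 2·80.8 = 161.6 Hz.
f_beat = |168.8 − 161.6| = 7.2 Hz.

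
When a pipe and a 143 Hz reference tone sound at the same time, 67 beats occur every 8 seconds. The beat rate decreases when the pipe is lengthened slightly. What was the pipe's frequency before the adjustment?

Beat frequency = 67/8 = 8.375 Hz.
|f − 143| = 8.375, so the pipe was at either 134.625 Hz or 151.375 Hz.
A longer pipe has a lower fundamental; the adjustment lowers the pipe's frequency.
The beat rate fell, so the adjustment moved the pipe toward 143 Hz — it must have started above the reference.

151.375 Hz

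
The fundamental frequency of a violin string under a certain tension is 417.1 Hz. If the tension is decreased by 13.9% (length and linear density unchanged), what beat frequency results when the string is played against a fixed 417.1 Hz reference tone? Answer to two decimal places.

For a string, f ∝ √T, so the new frequency is 417.1·√0.861 = 387.0274 Hz.
f_beat = |387.0274 − 417.1| = 30.07 Hz.

30.07 Hz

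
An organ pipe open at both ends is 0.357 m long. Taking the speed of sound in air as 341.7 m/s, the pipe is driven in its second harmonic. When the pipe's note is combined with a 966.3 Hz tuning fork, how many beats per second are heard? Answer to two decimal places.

9.16 Hz

Open pipe: f_n = n·v/(2L) = 2·341.7/(2·0.357) = 957.1429 Hz.
f_beat = |957.1429 − 966.3| = 9.16 Hz.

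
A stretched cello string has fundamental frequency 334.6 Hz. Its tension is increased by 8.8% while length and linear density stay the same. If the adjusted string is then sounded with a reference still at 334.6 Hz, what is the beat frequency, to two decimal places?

14.41 Hz

For a string, f ∝ √T, so the new frequency is 334.6·√1.088 = 349.0120 Hz.
f_beat = |349.0120 − 334.6| = 14.41 Hz.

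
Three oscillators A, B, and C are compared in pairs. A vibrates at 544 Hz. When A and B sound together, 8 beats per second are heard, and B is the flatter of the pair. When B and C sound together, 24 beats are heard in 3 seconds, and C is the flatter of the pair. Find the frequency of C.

B is below A, so f_B = 544 − 8 = 536 Hz.
B–C: Beat frequency = 24/3 = 8 Hz.
C is below B, so f_C = 536 − 8 = 528 Hz.

528 Hz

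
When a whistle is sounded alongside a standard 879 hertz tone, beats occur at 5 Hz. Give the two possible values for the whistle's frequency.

|f − 879| = 5, so f = 879 ± 5.

874 Hz or 884 Hz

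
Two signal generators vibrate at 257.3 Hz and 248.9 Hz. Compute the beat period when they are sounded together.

f_beat = |257.3 − 248.9| = 8.4 Hz.
Beat period T = 1 / f_beat = 1 / 8.4 s.

0.119 s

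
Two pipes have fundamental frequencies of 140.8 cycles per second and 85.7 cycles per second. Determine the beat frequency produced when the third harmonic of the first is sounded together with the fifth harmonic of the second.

Third harmonic of the first: 3·140.8 = 422.4 Hz.
Fifth harmonic of the second: 5·85.7 = 428.5 Hz.
f_beat = |422.4 − 428.5| = 6.1 Hz.

6.1 Hz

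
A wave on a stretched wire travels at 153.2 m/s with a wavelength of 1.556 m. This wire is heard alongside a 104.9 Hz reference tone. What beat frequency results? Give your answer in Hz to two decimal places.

6.44 Hz

Source frequency f = v/λ = 153.2/1.556 = 98.4576 Hz.
f_beat = |98.4576 − 104.9| = 6.44 Hz.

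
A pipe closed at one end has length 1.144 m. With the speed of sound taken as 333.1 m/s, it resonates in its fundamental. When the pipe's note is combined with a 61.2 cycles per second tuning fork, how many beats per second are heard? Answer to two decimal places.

11.59 Hz

Closed pipe (odd harmonics): f_n = n·v/(4L) = 1·333.1/(4·1.144) = 72.7928 Hz.
f_beat = |72.7928 − 61.2| = 11.59 Hz.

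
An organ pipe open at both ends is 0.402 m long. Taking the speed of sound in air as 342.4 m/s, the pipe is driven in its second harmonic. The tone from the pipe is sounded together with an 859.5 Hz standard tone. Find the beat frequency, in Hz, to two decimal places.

Open pipe: f_n = n·v/(2L) = 2·342.4/(2·0.402) = 851.7413 Hz.
f_beat = |851.7413 − 859.5| = 7.76 Hz.

7.76 Hz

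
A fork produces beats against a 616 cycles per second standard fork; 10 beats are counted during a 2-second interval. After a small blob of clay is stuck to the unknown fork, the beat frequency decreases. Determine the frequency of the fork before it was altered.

621 Hz

Beat frequency = 10/2 = 5 Hz.
|f − 616| = 5, so the fork was at either 611 Hz or 621 Hz.
Adding mass to a fork lowers its frequency; the adjustment lowers the fork's frequency.
The beat rate fell, so the adjustment moved the fork toward 616 Hz — it must have started above the reference.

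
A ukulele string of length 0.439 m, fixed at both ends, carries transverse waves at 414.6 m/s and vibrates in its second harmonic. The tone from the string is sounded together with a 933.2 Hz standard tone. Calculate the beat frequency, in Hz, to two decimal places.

For a string fixed at both ends, f_n = n·v/(2L) = 2·414.6/(2·0.439) = 944.4191 Hz.
f_beat = |944.4191 − 933.2| = 11.22 Hz.

11.22 Hz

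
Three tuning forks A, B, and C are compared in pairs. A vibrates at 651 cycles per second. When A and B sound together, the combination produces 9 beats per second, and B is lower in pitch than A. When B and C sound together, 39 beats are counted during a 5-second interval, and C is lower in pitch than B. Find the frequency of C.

634.2 Hz

B is below A, so f_B = 651 − 9 = 642 Hz.
B–C: Beat frequency = 39/5 = 7.8 Hz.
C is below B, so f_C = 642 − 7.8 = 634.2 Hz.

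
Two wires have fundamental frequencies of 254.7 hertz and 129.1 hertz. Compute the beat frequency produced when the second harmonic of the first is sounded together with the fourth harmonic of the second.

7.0 Hz

Second harmonic of the first: 2·254.7 = 509.4 Hz.
Fourth harmonic of the second: 4·129.1 = 516.4 Hz.
f_beat = |509.4 − 516.4| = 7.0 Hz.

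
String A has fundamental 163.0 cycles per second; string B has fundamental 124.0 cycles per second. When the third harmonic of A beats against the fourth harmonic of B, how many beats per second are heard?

Third harmonic of the first: 3·163.0 = 489.0 Hz.
Fourth harmonic of the second: 4·124.0 = 496.0 Hz.
f_beat = |489.0 − 496.0| = 7.0 Hz.

7.0 Hz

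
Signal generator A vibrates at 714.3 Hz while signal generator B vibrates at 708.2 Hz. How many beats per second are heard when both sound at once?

6.1 Hz

Beats arise from superposition of two nearby frequencies; the beat rate is |f₁ − f₂|.
|714.3 − 708.2| = 6.1 Hz.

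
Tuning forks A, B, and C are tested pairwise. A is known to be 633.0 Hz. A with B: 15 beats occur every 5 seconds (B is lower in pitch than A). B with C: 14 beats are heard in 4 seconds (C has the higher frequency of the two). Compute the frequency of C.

A–B: Beat frequency = 15/5 = 3 Hz.
B is below A, so f_B = 633.0 − 3 = 630 Hz.
B–C: Beat frequency = 14/4 = 3.5 Hz.
C is above B, so f_C = 630 + 3.5 = 633.5 Hz.

633.5 Hz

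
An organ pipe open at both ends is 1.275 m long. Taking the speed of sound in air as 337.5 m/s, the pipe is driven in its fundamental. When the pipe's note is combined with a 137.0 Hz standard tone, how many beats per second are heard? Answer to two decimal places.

4.65 Hz

Open pipe: f_n = n·v/(2L) = 1·337.5/(2·1.275) = 132.3529 Hz.
f_beat = |132.3529 − 137.0| = 4.65 Hz.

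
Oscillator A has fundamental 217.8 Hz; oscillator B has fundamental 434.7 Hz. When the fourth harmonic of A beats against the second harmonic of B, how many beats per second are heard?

1.8 Hz

Fourth harmonic of the first: 4·217.8 = 871.2 Hz.
Second harmonic of the second: 2·434.7 = 869.4 Hz.
f_beat = |871.2 − 869.4| = 1.8 Hz.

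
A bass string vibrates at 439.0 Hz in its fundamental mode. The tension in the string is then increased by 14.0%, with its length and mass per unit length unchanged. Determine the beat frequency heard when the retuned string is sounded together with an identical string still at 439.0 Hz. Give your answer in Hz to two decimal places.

29.72 Hz

For a string, f ∝ √T, so the new frequency is 439.0·√1.140 = 468.7237 Hz.
f_beat = |468.7237 − 439.0| = 29.72 Hz.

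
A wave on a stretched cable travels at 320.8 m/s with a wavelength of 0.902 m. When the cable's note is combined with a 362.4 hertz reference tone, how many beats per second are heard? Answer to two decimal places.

Source frequency f = v/λ = 320.8/0.902 = 355.6541 Hz.
f_beat = |355.6541 − 362.4| = 6.75 Hz.

6.75 Hz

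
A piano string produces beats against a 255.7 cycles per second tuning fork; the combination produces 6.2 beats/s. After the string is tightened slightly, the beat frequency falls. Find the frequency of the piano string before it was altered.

|f − 255.7| = 6.2, so the piano string was at either 249.5 Hz or 261.9 Hz.
Increasing tension raises a string's frequency; the adjustment raises the piano string's frequency.
The beat rate fell, so the adjustment moved the piano string toward 255.7 Hz — it must have started below the reference.

249.5 Hz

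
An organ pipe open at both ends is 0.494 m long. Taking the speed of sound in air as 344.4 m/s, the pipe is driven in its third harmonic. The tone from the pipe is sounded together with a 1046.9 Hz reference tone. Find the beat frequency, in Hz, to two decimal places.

1.15 Hz

Open pipe: f_n = n·v/(2L) = 3·344.4/(2·0.494) = 1045.7490 Hz.
f_beat = |1045.7490 − 1046.9| = 1.15 Hz.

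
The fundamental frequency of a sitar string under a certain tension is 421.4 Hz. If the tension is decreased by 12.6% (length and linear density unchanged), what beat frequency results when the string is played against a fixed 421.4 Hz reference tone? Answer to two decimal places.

27.44 Hz

For a string, f ∝ √T, so the new frequency is 421.4·√0.874 = 393.9583 Hz.
f_beat = |393.9583 − 421.4| = 27.44 Hz.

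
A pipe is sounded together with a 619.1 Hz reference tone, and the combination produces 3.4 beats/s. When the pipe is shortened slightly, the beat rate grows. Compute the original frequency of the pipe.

|f − 619.1| = 3.4, so the pipe was at either 615.7 Hz or 622.5 Hz.
A shorter pipe has a higher fundamental; the adjustment raises the pipe's frequency.
The beat rate rose, so the adjustment moved the pipe further from 619.1 Hz — it was already above the reference.

622.5 Hz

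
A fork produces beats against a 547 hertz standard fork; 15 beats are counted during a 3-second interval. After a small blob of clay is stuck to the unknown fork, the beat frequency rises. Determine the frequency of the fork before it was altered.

Beat frequency = 15/3 = 5 Hz.
|f − 547| = 5, so the fork was at either 542 Hz or 552 Hz.
Adding mass to a fork lowers its frequency; the adjustment lowers the fork's frequency.
The beat rate rose, so the adjustment moved the fork further from 547 Hz — it was already below the reference.

542 Hz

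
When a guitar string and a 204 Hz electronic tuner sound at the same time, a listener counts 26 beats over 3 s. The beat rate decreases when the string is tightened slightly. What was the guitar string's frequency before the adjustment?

Beat frequency = 26/3 = 8.6667 Hz.
|f − 204| = 8.6667, so the guitar string was at either 195.3333 Hz or 212.6667 Hz.
Increasing tension raises a string's frequency; the adjustment raises the guitar string's frequency.
The beat rate fell, so the adjustment moved the guitar string toward 204 Hz — it must have started below the reference.

195.3333 Hz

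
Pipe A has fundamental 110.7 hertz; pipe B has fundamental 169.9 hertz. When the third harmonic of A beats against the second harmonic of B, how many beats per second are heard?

7.7 Hz

Third harmonic of the first: 3·110.7 = 332.1 Hz.
Second harmonic of the second: 2·169.9 = 339.8 Hz.
f_beat = |332.1 − 339.8| = 7.7 Hz.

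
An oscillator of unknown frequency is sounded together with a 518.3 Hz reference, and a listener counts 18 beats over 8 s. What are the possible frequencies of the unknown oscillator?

Beat frequency = 18/8 = 2.25 Hz.
|f − 518.3| = 2.25, so f = 518.3 ± 2.25.

516.05 Hz or 520.55 Hz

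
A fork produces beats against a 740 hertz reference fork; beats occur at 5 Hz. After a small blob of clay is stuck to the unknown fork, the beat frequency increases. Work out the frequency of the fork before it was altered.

735 Hz

|f − 740| = 5, so the fork was at either 735 Hz or 745 Hz.
Adding mass to a fork lowers its frequency; the adjustment lowers the fork's frequency.
The beat rate rose, so the adjustment moved the fork further from 740 Hz — it was already below the reference.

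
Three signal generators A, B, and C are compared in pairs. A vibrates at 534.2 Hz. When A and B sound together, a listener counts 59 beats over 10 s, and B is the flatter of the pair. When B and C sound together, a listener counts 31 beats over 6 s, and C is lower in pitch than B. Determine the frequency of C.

523.1333 Hz

A–B: Beat frequency = 59/10 = 5.9 Hz.
B is below A, so f_B = 534.2 − 5.9 = 528.3 Hz.
B–C: Beat frequency = 31/6 = 5.1667 Hz.
C is below B, so f_C = 528.3 − 5.1667 = 523.1333 Hz.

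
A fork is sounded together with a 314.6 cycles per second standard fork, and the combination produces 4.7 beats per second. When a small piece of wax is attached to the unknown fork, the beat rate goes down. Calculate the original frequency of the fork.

|f − 314.6| = 4.7, so the fork was at either 309.9 Hz or 319.3 Hz.
Loading a fork with wax lowers its frequency; the adjustment lowers the fork's frequency.
The beat rate fell, so the adjustment moved the fork toward 314.6 Hz — it must have started above the reference.

319.3 Hz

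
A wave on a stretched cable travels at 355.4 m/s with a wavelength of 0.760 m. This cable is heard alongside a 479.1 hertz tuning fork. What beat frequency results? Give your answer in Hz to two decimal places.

Source frequency f = v/λ = 355.4/0.760 = 467.6316 Hz.
f_beat = |467.6316 − 479.1| = 11.47 Hz.

11.47 Hz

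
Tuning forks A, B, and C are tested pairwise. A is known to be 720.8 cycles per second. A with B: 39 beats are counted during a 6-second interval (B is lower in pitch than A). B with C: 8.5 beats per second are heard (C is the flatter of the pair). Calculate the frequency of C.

705.8 Hz

A–B: Beat frequency = 39/6 = 6.5 Hz.
B is below A, so f_B = 720.8 − 6.5 = 714.3 Hz.
C is below B, so f_C = 714.3 − 8.5 = 705.8 Hz.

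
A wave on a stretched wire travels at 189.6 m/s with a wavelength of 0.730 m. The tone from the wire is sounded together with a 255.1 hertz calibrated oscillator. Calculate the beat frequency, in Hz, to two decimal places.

Source frequency f = v/λ = 189.6/0.730 = 259.7260 Hz.
f_beat = |259.7260 − 255.1| = 4.63 Hz.

4.63 Hz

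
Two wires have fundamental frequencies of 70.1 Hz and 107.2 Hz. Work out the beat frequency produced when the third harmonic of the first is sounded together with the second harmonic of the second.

4.1 Hz

Third harmonic of the first: 3·70.1 = 210.3 Hz.
Second harmonic of the second: 2·107.2 = 214.4 Hz.
f_beat = |210.3 − 214.4| = 4.1 Hz.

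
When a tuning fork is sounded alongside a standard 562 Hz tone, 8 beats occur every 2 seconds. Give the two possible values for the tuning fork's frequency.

558 Hz or 566 Hz

Beat frequency = 8/2 = 4 Hz.
|f − 562| = 4, so f = 562 ± 4.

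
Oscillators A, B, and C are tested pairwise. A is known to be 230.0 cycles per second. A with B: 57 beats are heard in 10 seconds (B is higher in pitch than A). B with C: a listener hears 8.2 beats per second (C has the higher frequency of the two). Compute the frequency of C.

243.9 Hz

A–B: Beat frequency = 57/10 = 5.7 Hz.
B is above A, so f_B = 230.0 + 5.7 = 235.7 Hz.
C is above B, so f_C = 235.7 + 8.2 = 243.9 Hz.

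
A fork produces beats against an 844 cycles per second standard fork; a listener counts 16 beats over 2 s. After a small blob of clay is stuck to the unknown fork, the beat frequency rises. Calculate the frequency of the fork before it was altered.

836 Hz

Beat frequency = 16/2 = 8 Hz.
|f − 844| = 8, so the fork was at either 836 Hz or 852 Hz.
Adding mass to a fork lowers its frequency; the adjustment lowers the fork's frequency.
The beat rate rose, so the adjustment moved the fork further from 844 Hz — it was already below the reference.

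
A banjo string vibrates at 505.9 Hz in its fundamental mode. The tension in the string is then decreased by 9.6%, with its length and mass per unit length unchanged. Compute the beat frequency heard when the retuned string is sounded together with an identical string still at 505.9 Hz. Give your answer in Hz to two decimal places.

24.90 Hz

For a string, f ∝ √T, so the new frequency is 505.9·√0.904 = 481.0042 Hz.
f_beat = |481.0042 − 505.9| = 24.90 Hz.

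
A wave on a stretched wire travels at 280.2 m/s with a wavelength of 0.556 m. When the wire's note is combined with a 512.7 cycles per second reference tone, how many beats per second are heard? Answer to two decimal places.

Source frequency f = v/λ = 280.2/0.556 = 503.9568 Hz.
f_beat = |503.9568 − 512.7| = 8.74 Hz.

8.74 Hz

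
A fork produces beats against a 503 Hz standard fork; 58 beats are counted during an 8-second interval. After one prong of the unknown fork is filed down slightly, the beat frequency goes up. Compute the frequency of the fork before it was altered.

510.25 Hz

Beat frequency = 58/8 = 7.25 Hz.
|f − 503| = 7.25, so the fork was at either 495.75 Hz or 510.25 Hz.
Filing a prong removes mass and raises the fork's frequency; the adjustment raises the fork's frequency.
The beat rate rose, so the adjustment moved the fork further from 503 Hz — it was already above the reference.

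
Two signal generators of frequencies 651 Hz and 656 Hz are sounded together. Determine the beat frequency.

Beats arise from superposition of two nearby frequencies; the beat rate is |f₁ − f₂|.
|651 − 656| = 5 Hz.

5 Hz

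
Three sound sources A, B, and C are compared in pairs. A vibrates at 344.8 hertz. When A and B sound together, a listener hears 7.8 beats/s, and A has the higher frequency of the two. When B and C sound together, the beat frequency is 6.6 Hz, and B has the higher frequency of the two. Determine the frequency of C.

330.4 Hz

B is below A, so f_B = 344.8 − 7.8 = 337 Hz.
C is below B, so f_C = 337 − 6.6 = 330.4 Hz.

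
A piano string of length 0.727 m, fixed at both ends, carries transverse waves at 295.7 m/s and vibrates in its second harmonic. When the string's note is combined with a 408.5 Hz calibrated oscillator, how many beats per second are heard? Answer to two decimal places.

For a string fixed at both ends, f_n = n·v/(2L) = 2·295.7/(2·0.727) = 406.7400 Hz.
f_beat = |406.7400 − 408.5| = 1.76 Hz.

1.76 Hz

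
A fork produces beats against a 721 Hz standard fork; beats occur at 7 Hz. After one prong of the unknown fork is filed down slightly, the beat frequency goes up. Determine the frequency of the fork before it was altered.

728 Hz

|f − 721| = 7, so the fork was at either 714 Hz or 728 Hz.
Filing a prong removes mass and raises the fork's frequency; the adjustment raises the fork's frequency.
The beat rate rose, so the adjustment moved the fork further from 721 Hz — it was already above the reference.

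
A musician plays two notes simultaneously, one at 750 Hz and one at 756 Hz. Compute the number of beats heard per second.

6 Hz

The beat frequency equals the magnitude of the frequency difference.
|750 − 756| = 6 Hz.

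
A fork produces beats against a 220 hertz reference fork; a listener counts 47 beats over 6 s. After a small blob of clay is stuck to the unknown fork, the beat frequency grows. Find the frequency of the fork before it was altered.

Beat frequency = 47/6 = 7.8333 Hz.
|f − 220| = 7.8333, so the fork was at either 212.1667 Hz or 227.8333 Hz.
Adding mass to a fork lowers its frequency; the adjustment lowers the fork's frequency.
The beat rate rose, so the adjustment moved the fork further from 220 Hz — it was already below the reference.

212.1667 Hz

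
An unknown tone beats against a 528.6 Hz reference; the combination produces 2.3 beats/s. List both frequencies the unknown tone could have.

526.3 Hz or 530.9 Hz

|f − 528.6| = 2.3, so f = 528.6 ± 2.3.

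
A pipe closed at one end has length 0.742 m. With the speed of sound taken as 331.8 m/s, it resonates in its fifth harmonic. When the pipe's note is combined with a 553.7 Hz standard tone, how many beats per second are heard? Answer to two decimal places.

5.26 Hz

Closed pipe (odd harmonics): f_n = n·v/(4L) = 5·331.8/(4·0.742) = 558.9623 Hz.
f_beat = |558.9623 − 553.7| = 5.26 Hz.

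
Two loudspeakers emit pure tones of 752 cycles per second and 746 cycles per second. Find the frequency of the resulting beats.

6 Hz

Beats arise from superposition of two nearby frequencies; the beat rate is |f₁ − f₂|.
|752 − 746| = 6 Hz.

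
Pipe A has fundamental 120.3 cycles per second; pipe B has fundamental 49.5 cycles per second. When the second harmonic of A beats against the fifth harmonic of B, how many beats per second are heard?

6.9 Hz

Second harmonic of the first: 2·120.3 = 240.6 Hz.
Fifth harmonic of the second: 5·49.5 = 247.5 Hz.
f_beat = |240.6 − 247.5| = 6.9 Hz.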